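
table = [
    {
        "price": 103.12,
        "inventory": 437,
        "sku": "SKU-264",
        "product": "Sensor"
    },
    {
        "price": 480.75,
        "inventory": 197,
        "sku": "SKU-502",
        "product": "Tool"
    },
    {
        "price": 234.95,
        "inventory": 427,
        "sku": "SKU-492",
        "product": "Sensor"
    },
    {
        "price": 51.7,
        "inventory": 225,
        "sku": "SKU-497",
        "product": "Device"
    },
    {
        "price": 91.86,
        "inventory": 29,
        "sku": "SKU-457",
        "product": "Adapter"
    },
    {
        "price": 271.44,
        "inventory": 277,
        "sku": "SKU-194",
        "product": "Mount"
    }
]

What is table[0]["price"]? 103.12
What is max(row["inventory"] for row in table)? 437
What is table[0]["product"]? "Sensor"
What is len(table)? 6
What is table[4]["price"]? 91.86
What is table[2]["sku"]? "SKU-492"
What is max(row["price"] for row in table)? 480.75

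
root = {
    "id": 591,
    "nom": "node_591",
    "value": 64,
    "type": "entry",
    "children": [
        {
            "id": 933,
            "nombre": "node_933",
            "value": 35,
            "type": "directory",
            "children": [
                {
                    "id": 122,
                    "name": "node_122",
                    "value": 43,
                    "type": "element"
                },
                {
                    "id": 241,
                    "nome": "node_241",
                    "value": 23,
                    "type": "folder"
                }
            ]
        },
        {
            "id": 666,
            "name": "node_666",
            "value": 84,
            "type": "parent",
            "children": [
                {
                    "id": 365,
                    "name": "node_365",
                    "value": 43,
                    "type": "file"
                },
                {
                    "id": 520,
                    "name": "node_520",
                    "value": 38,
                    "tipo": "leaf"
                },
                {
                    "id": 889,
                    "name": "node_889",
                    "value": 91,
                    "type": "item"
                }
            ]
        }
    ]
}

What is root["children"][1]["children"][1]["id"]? 520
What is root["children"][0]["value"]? 35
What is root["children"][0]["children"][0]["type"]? "element"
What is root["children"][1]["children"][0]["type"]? "file"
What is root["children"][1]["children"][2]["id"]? 889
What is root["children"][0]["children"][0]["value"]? 43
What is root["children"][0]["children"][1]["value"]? 23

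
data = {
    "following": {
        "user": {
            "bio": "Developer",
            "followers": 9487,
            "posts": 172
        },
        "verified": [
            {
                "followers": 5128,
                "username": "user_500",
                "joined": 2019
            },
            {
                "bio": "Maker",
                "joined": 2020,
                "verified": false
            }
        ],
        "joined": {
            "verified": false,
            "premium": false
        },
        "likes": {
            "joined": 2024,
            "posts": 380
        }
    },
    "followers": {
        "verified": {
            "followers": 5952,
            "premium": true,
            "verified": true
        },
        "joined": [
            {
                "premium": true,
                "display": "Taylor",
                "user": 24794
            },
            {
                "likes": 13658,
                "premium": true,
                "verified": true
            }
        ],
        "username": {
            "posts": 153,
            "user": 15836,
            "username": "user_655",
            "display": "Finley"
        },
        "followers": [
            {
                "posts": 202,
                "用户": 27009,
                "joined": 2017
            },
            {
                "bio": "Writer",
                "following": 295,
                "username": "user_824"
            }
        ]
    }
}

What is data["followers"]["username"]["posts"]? 153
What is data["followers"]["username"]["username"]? "user_655"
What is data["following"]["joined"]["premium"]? False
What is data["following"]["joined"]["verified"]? False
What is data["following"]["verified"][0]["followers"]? 5128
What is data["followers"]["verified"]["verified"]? True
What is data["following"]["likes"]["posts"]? 380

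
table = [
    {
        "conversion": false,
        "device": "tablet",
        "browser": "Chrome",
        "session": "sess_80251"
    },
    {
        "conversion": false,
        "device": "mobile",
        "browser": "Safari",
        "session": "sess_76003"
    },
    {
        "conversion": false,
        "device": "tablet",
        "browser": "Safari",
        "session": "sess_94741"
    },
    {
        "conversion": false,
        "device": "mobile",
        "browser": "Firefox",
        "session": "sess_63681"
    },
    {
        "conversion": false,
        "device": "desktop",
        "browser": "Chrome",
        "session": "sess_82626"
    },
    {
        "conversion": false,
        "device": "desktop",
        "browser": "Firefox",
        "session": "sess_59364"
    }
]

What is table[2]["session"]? "sess_94741"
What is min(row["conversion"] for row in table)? False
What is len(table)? 6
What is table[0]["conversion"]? False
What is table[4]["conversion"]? False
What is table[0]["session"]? "sess_80251"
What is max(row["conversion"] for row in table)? False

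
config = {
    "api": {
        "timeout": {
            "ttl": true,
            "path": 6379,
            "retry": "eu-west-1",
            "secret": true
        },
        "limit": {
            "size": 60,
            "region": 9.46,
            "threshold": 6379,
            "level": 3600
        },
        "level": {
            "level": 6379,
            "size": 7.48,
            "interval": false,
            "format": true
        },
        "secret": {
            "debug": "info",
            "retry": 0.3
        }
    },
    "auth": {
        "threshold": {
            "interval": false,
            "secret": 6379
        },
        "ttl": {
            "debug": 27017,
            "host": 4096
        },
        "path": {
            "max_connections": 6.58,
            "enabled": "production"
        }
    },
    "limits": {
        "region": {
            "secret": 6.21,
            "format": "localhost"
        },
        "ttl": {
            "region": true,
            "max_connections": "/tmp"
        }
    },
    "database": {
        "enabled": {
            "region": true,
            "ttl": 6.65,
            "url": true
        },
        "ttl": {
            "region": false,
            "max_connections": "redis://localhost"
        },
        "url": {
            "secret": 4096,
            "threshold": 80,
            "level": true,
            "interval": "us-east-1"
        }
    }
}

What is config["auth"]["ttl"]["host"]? 4096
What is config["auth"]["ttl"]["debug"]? 27017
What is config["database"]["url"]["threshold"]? 80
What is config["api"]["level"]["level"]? 6379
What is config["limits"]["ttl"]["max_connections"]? "/tmp"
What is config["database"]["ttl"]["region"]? False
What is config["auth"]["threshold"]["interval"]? False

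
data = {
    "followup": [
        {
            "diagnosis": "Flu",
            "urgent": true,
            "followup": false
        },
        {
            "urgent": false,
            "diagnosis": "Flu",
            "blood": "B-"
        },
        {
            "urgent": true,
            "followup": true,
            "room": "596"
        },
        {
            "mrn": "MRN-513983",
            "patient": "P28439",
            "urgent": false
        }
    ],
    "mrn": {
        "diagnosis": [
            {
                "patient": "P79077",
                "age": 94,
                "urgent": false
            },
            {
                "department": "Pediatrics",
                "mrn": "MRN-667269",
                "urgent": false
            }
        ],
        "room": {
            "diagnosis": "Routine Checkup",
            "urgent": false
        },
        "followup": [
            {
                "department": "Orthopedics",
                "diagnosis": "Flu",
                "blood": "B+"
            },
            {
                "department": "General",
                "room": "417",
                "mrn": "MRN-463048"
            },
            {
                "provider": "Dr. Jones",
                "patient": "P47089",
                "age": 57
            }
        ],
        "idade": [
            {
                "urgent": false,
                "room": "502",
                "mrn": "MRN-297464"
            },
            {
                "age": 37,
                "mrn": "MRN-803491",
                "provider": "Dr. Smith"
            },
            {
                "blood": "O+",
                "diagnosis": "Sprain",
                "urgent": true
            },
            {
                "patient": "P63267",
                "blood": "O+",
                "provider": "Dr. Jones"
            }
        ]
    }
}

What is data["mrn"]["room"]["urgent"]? False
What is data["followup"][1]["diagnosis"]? "Flu"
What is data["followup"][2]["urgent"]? True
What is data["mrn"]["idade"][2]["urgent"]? True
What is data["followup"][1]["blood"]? "B-"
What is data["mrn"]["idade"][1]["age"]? 37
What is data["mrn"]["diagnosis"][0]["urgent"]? False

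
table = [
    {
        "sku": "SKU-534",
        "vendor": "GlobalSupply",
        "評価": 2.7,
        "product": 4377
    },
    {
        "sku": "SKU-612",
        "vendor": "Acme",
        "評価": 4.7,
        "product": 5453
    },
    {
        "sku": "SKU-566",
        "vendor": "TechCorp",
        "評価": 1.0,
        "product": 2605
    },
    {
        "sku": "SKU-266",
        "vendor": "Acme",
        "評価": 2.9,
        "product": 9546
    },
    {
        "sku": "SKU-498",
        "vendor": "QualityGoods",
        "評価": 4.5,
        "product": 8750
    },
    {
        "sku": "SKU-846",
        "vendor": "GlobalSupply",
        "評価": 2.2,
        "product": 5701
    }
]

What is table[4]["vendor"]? "QualityGoods"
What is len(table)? 6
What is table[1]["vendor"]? "Acme"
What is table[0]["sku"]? "SKU-534"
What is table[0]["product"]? 4377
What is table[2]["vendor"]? "TechCorp"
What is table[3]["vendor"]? "Acme"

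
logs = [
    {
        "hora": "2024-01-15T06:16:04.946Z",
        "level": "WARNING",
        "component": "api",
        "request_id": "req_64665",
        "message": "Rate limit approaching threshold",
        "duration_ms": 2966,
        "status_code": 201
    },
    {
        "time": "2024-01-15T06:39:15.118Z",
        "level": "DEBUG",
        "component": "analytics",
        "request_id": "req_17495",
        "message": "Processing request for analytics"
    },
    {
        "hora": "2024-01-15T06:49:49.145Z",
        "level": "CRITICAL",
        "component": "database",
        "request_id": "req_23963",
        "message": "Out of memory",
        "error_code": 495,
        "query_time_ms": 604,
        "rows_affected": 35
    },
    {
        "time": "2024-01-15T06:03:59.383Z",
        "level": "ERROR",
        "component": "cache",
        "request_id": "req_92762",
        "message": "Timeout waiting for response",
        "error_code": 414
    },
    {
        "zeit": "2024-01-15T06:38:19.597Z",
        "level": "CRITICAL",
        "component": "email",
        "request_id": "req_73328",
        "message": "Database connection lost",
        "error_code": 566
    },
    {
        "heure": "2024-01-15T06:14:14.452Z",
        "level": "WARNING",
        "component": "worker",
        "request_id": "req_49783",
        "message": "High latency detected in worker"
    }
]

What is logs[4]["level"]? "CRITICAL"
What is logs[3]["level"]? "ERROR"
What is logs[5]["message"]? "High latency detected in worker"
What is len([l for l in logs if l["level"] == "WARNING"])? 2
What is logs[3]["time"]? "2024-01-15T06:03:59.383Z"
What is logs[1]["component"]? "analytics"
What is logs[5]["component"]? "worker"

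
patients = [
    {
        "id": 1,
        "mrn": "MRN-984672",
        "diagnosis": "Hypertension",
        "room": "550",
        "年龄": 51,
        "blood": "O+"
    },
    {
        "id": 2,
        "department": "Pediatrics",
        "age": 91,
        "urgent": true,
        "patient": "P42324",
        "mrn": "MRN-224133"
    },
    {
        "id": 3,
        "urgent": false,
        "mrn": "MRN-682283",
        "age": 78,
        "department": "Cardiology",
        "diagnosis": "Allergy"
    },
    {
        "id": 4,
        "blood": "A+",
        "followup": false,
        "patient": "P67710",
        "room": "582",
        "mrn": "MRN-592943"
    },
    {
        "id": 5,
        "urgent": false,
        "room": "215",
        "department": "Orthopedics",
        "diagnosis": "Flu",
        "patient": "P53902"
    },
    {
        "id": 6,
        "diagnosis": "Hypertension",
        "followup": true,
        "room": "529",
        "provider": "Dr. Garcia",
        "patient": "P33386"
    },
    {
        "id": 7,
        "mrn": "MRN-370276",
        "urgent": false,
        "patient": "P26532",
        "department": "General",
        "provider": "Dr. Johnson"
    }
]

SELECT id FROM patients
[1, 2, 3, 4, 5, 6, 7]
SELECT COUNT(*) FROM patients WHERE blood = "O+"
1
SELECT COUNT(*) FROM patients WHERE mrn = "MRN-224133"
1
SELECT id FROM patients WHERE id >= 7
[7]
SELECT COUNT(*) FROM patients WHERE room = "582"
1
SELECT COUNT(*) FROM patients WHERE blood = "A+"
1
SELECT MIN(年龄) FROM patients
51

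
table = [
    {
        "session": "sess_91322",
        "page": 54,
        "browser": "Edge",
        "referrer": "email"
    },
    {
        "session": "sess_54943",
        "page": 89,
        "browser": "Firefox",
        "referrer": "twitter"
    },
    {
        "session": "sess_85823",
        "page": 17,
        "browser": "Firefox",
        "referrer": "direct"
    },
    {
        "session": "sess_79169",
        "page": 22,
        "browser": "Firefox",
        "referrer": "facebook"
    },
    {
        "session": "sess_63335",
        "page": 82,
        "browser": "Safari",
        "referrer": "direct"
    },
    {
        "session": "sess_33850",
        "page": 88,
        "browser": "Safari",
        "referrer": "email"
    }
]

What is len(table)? 6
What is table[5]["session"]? "sess_33850"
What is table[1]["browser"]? "Firefox"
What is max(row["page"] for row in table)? 89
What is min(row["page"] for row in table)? 17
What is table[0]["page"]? 54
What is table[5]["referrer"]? "email"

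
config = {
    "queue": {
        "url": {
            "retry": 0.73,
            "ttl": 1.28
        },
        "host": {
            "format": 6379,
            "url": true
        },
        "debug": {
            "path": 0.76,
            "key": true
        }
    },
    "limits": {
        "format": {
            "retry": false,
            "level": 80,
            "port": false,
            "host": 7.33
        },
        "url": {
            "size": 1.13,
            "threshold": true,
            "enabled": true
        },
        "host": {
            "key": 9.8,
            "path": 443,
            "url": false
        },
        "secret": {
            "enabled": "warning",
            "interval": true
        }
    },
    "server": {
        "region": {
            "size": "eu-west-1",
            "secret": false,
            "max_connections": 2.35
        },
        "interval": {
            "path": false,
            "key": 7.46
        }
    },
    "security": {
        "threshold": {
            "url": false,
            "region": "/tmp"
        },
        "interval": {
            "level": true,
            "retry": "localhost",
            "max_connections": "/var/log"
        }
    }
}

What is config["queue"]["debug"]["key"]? True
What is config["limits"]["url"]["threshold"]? True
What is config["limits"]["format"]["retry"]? False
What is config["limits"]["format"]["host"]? 7.33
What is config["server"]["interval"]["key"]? 7.46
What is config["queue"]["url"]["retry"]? 0.73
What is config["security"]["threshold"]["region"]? "/tmp"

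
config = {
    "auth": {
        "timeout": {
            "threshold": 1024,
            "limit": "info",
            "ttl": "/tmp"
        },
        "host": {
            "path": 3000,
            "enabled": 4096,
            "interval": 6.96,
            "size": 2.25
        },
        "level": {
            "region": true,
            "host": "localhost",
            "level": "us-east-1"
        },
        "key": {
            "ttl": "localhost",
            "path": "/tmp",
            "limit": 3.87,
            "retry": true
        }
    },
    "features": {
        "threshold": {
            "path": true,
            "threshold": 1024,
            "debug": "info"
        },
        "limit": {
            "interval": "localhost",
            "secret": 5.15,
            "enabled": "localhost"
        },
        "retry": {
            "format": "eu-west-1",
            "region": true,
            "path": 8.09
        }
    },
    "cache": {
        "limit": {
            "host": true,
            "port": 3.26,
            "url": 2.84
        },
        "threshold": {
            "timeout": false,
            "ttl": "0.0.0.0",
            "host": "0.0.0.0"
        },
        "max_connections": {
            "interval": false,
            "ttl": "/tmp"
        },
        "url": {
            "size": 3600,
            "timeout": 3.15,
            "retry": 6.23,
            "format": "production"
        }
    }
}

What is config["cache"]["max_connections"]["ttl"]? "/tmp"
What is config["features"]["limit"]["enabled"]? "localhost"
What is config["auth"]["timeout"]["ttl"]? "/tmp"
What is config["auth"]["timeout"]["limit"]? "info"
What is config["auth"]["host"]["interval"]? 6.96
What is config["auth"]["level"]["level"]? "us-east-1"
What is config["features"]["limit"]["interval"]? "localhost"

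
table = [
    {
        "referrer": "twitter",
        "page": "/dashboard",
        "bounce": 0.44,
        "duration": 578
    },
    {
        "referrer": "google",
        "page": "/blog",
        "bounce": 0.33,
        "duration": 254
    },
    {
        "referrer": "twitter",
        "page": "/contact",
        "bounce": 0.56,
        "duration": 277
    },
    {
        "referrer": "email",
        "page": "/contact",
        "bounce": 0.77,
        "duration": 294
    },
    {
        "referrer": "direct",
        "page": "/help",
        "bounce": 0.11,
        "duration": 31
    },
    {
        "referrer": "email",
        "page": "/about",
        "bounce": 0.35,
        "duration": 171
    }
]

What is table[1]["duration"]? 254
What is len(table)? 6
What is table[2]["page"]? "/contact"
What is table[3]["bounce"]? 0.77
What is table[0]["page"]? "/dashboard"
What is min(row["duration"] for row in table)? 31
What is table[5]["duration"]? 171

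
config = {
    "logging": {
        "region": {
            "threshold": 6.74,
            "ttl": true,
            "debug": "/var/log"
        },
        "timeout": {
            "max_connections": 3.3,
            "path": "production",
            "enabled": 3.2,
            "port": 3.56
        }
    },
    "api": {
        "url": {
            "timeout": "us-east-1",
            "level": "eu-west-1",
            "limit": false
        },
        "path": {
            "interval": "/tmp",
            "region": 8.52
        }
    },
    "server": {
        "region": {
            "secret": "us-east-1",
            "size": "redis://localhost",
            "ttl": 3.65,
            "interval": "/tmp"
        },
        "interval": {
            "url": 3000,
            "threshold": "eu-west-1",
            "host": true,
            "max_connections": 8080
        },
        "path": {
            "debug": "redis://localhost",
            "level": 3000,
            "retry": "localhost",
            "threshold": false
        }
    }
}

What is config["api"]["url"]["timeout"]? "us-east-1"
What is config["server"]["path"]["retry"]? "localhost"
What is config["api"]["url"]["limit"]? False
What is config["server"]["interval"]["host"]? True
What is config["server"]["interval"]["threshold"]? "eu-west-1"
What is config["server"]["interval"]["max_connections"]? 8080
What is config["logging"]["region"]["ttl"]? True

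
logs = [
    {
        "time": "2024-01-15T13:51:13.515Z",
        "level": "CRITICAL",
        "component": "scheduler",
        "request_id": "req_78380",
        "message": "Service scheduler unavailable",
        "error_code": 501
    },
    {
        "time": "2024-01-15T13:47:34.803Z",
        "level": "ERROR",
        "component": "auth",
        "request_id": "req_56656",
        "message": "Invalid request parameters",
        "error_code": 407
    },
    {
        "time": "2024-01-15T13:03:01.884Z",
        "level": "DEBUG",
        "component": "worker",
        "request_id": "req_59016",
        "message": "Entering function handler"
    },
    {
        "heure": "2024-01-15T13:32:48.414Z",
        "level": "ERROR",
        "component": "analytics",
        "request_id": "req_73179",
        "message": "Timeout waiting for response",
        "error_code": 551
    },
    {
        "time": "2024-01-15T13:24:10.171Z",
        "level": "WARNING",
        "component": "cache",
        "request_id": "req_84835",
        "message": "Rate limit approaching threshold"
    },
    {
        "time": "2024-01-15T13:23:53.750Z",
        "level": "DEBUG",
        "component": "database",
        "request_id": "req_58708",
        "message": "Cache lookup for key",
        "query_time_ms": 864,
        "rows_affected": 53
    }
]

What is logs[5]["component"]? "database"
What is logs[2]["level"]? "DEBUG"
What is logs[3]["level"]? "ERROR"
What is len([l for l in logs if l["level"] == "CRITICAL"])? 1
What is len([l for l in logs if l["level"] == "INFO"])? 0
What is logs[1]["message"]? "Invalid request parameters"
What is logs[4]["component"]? "cache"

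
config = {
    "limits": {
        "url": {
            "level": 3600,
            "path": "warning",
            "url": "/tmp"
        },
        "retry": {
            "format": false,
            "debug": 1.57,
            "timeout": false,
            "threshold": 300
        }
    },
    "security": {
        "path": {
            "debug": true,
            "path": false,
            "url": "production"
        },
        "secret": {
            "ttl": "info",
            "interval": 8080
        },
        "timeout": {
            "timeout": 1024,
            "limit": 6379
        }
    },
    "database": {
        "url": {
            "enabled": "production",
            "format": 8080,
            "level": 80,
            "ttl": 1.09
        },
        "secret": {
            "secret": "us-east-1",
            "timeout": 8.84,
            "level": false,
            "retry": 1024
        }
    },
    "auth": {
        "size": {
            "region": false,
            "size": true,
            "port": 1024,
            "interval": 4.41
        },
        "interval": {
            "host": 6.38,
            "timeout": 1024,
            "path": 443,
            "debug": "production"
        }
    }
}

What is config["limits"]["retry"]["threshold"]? 300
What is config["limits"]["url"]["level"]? 3600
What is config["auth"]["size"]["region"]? False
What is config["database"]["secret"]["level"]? False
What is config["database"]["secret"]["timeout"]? 8.84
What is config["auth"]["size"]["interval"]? 4.41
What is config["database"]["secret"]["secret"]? "us-east-1"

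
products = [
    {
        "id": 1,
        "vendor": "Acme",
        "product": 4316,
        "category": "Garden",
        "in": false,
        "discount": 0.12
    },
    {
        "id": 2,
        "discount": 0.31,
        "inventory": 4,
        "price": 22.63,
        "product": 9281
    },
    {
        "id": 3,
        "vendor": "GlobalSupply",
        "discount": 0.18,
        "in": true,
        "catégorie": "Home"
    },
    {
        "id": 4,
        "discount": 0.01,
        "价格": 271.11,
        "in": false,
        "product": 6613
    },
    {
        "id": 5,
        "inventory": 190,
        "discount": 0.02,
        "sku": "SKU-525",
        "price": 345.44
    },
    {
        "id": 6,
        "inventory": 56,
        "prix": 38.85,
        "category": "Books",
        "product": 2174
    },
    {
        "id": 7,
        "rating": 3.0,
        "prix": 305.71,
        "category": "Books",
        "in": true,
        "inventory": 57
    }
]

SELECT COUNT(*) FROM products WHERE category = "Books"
2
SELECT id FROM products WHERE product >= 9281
[2]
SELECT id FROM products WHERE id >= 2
[2, 3, 4, 5, 6, 7]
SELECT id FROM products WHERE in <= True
[1, 3, 4, 7]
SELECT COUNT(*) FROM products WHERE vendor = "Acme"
1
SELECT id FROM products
[1, 2, 3, 4, 5, 6, 7]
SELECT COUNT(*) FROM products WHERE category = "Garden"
1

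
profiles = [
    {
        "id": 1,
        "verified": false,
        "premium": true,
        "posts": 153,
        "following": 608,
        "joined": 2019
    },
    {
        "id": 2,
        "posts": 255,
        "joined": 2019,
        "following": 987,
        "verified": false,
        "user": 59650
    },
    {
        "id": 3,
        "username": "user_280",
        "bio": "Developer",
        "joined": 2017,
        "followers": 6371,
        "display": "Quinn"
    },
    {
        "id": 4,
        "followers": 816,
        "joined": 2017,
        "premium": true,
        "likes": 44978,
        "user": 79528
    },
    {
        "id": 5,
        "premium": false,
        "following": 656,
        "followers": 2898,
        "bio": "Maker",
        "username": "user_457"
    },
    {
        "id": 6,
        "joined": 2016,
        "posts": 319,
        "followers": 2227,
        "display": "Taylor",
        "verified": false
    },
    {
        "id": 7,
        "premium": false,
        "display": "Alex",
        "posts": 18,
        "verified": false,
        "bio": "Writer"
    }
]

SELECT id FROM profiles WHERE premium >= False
[1, 4, 5, 7]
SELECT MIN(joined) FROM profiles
2016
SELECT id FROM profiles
[1, 2, 3, 4, 5, 6, 7]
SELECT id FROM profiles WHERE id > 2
[3, 4, 5, 6, 7]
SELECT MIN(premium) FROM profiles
False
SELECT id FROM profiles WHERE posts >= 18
[1, 2, 6, 7]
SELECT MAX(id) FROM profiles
7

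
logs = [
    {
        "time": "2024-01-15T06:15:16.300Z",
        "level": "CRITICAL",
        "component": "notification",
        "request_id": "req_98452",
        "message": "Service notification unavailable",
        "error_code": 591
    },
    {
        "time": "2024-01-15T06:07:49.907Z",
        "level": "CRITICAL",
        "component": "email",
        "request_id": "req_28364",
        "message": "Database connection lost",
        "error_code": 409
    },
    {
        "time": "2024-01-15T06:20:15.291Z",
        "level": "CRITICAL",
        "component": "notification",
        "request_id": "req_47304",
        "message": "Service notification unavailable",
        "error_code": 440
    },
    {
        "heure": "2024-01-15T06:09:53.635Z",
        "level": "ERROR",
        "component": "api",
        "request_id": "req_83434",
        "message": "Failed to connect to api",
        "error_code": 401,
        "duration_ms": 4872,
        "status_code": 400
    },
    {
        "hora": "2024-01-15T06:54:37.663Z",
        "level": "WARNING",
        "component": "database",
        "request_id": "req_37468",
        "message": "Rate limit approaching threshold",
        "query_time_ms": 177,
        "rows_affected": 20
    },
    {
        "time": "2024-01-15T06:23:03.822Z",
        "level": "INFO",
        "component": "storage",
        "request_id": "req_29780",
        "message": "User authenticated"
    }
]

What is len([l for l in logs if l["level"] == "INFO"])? 1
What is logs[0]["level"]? "CRITICAL"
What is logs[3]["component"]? "api"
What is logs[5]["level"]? "INFO"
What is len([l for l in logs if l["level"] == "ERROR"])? 1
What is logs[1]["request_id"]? "req_28364"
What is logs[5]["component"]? "storage"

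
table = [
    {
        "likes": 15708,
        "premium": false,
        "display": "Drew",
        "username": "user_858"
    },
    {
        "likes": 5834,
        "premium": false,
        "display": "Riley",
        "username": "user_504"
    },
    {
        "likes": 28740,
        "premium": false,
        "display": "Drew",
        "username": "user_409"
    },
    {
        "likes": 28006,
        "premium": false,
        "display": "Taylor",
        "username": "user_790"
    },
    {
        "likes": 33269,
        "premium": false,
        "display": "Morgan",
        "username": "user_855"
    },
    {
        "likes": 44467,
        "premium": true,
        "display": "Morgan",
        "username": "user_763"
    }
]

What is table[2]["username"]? "user_409"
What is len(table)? 6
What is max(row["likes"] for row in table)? 44467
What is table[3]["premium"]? False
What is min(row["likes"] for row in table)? 5834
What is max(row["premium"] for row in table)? True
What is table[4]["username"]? "user_855"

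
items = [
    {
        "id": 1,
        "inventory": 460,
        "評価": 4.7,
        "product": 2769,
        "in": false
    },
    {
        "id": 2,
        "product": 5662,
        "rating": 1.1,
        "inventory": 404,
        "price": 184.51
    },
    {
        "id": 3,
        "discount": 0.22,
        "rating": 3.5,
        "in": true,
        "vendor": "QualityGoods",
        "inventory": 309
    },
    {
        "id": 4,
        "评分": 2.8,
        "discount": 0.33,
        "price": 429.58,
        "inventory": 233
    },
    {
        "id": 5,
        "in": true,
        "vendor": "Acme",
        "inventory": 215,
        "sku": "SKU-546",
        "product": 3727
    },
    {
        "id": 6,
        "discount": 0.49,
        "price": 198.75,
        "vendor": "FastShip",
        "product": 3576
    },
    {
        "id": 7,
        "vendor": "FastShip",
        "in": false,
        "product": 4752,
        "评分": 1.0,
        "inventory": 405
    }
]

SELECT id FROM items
[1, 2, 3, 4, 5, 6, 7]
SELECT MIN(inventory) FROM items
215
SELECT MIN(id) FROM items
1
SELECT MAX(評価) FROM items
4.7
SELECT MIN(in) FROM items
False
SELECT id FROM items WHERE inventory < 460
[2, 3, 4, 5, 7]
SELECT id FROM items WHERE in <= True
[1, 3, 5, 7]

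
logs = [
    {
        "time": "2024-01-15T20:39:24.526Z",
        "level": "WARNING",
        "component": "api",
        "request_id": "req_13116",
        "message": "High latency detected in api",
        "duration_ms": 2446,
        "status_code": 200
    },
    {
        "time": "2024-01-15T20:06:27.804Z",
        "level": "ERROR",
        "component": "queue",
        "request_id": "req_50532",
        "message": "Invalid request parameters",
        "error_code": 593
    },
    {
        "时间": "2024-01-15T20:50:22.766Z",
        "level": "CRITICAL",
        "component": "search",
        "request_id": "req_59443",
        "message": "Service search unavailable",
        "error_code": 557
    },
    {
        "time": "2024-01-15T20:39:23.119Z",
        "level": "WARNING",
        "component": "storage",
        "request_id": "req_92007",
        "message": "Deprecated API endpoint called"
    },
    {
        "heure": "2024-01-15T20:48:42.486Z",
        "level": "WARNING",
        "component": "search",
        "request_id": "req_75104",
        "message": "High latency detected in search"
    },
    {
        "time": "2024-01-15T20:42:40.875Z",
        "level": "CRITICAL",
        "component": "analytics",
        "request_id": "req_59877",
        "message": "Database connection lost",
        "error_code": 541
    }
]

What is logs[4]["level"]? "WARNING"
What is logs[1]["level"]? "ERROR"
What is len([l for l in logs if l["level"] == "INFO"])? 0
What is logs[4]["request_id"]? "req_75104"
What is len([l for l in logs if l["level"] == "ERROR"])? 1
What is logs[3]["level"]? "WARNING"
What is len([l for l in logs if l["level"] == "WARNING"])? 3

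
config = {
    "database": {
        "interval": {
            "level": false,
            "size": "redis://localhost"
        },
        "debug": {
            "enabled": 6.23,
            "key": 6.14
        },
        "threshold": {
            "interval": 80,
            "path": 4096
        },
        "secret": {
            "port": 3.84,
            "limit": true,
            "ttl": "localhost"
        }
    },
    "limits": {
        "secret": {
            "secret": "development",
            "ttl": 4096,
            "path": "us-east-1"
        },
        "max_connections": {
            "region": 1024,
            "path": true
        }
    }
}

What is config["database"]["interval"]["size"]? "redis://localhost"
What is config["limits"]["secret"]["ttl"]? 4096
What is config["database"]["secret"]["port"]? 3.84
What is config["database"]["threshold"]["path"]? 4096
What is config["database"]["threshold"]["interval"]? 80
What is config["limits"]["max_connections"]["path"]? True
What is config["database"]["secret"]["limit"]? True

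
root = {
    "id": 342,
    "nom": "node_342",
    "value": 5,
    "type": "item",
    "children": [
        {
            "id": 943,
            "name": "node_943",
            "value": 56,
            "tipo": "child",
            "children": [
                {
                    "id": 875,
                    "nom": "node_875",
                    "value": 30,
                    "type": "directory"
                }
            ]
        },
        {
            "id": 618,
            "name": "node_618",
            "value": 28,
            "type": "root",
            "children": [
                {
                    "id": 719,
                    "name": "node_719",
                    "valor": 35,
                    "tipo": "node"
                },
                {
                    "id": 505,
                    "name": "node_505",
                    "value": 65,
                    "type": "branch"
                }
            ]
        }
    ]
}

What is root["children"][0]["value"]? 56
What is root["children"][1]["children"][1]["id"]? 505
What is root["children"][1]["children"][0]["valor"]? 35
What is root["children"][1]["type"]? "root"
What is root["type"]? "item"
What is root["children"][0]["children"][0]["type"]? "directory"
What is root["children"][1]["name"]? "node_618"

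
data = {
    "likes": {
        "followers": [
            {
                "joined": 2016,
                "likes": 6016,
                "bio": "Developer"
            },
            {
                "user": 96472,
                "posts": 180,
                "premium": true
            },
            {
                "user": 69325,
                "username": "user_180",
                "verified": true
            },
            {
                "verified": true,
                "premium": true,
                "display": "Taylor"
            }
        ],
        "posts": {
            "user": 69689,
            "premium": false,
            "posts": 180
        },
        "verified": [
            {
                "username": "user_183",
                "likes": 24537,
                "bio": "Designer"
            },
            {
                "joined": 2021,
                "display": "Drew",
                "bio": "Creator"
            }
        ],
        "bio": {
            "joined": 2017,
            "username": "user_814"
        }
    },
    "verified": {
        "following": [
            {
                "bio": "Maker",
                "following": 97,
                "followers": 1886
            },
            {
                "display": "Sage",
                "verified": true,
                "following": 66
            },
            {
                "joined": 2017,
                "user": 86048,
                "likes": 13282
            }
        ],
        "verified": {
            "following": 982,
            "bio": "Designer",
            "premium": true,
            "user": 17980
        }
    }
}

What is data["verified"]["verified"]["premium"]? True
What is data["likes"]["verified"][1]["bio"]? "Creator"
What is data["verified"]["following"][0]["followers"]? 1886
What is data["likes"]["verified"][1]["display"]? "Drew"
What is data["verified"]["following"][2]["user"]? 86048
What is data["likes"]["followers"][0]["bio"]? "Developer"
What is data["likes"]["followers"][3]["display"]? "Taylor"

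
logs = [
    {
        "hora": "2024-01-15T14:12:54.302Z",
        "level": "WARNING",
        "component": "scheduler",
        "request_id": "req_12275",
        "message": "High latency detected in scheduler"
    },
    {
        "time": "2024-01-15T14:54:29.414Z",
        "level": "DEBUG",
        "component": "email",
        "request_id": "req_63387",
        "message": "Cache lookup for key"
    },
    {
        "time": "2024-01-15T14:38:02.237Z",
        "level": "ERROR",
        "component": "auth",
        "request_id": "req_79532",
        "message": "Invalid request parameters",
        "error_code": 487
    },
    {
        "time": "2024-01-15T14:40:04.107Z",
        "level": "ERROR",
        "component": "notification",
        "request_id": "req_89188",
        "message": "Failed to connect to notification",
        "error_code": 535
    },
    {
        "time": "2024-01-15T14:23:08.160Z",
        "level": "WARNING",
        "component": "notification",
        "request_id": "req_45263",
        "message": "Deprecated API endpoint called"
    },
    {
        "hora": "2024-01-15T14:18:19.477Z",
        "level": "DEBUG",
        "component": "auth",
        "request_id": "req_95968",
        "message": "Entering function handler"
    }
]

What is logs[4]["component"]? "notification"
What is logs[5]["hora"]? "2024-01-15T14:18:19.477Z"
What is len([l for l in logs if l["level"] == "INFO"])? 0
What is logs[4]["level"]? "WARNING"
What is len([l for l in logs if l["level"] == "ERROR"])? 2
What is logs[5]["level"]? "DEBUG"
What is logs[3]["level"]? "ERROR"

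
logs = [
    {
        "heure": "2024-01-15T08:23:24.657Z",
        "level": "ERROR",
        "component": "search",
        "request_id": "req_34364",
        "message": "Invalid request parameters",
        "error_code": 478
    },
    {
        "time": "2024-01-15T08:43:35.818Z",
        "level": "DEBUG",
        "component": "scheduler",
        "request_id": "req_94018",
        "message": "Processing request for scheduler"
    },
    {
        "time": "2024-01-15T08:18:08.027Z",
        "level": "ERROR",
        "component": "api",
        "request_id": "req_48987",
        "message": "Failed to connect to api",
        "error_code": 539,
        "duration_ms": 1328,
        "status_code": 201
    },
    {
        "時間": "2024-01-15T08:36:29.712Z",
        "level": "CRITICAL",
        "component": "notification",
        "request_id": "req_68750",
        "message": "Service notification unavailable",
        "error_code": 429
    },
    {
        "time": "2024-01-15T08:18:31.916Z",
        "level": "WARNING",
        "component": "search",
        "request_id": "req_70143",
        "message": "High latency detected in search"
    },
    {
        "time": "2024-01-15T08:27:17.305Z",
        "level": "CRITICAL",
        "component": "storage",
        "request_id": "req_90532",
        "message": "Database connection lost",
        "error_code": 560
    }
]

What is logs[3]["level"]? "CRITICAL"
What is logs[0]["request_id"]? "req_34364"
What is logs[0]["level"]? "ERROR"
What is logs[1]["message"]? "Processing request for scheduler"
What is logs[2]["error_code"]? 539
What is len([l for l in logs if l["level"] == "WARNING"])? 1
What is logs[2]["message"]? "Failed to connect to api"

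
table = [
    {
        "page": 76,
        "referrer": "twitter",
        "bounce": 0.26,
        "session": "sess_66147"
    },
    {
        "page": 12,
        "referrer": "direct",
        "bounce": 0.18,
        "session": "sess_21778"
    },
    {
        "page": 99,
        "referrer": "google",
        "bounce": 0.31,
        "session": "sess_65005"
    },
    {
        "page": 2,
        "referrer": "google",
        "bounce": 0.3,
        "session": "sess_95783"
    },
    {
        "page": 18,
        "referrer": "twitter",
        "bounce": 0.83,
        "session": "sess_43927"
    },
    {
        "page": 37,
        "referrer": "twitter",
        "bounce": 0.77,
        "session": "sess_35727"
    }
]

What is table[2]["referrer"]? "google"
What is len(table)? 6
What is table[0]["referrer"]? "twitter"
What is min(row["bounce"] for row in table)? 0.18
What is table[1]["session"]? "sess_21778"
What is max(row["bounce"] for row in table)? 0.83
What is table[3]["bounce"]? 0.3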